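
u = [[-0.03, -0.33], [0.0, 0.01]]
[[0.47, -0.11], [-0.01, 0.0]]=u@[[0.36,0.75], [-1.45,0.28]]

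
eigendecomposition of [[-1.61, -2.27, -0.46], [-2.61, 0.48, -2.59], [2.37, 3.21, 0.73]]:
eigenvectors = [[-0.64+0.00j, (-0.54-0.01j), -0.54+0.01j], [0.32+0.00j, 0.17+0.32j, (0.17-0.32j)], [(0.7+0j), (0.76+0j), (0.76-0j)]]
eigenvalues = [(0.02+0j), (-0.21+1.36j), (-0.21-1.36j)]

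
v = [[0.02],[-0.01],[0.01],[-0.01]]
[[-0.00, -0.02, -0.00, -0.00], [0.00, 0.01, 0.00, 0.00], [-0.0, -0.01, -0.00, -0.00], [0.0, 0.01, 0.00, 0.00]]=v @ [[-0.24, -1.21, -0.18, -0.05]]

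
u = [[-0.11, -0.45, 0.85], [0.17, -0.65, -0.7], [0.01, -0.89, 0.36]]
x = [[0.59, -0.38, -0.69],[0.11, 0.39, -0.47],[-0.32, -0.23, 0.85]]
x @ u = [[-0.14, 0.6, 0.52], [0.05, 0.12, -0.35], [0.0, -0.46, 0.19]]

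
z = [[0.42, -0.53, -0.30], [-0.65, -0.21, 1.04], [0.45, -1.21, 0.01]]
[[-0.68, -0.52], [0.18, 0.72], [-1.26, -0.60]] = z@[[-1.59, -2.12], [0.44, -0.3], [-0.73, -0.69]]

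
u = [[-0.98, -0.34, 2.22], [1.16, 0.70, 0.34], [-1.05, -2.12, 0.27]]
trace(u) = -0.01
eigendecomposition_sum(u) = [[(-0.57+0j), (0.74+0j), 0.73-0.00j], [(0.35-0j), (-0.44-0j), -0.44+0.00j], [0.09-0.00j, -0.12-0.00j, (-0.12+0j)]] + [[-0.20+0.57j, -0.54+0.83j, 0.75+0.45j],[0.41+0.20j, (0.57+0.46j), 0.39-0.52j],[-0.57+0.25j, (-1+0.19j), (0.19+0.87j)]] + [[-0.20-0.57j, (-0.54-0.83j), (0.75-0.45j)], [0.41-0.20j, (0.57-0.46j), 0.39+0.52j], [-0.57-0.25j, -1.00-0.19j, (0.19-0.87j)]]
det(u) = -4.49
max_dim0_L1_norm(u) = 3.19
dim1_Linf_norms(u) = [2.22, 1.16, 2.12]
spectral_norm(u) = 2.99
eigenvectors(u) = [[0.85+0.00j, (0.43-0.45j), (0.43+0.45j)], [(-0.51+0j), (-0.3-0.35j), -0.30+0.35j], [-0.14+0.00j, (0.64+0j), (0.64-0j)]]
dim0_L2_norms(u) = [1.85, 2.26, 2.26]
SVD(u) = [[-0.63, -0.77, -0.11], [0.32, -0.39, 0.86], [-0.71, 0.51, 0.49]] @ diag([2.991383891342268, 2.0325698464626507, 0.7387030755782672]) @ [[0.58,0.65,-0.50], [-0.12,-0.54,-0.84], [0.81,-0.54,0.24]]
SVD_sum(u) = [[-1.09,-1.22,0.94], [0.55,0.62,-0.47], [-1.22,-1.37,1.05]] + [[0.18, 0.84, 1.3],[0.09, 0.43, 0.66],[-0.12, -0.55, -0.86]] + [[-0.07,0.05,-0.02], [0.51,-0.35,0.15], [0.29,-0.2,0.09]]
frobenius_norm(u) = 3.69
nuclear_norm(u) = 5.76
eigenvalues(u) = [(-1.13+0j), (0.56+1.91j), (0.56-1.91j)]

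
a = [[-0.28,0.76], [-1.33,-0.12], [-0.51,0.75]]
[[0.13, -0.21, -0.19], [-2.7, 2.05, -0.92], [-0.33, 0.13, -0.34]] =a@[[1.95, -1.47, 0.69], [0.89, -0.82, 0.01]]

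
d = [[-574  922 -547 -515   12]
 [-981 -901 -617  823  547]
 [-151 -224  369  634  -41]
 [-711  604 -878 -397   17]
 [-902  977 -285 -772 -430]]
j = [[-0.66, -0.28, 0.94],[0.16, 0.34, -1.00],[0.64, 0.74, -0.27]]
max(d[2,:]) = 634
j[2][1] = 0.74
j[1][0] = 0.165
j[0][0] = -0.659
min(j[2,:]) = -0.27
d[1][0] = -981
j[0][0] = -0.659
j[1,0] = 0.165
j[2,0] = 0.639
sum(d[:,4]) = 105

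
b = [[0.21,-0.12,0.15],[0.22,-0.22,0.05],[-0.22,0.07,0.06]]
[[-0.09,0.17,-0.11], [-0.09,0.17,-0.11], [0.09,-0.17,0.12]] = b @ [[-0.43, 0.81, -0.55], [-0.03, 0.06, -0.04], [-0.01, 0.02, -0.01]]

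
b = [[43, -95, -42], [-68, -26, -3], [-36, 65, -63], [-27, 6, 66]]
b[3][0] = -27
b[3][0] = -27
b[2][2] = -63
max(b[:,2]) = 66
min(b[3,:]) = -27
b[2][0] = -36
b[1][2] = -3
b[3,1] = 6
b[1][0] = -68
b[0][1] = -95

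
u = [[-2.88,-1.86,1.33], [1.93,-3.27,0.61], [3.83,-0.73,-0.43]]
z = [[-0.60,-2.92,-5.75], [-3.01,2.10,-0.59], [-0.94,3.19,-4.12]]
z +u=[[-3.48, -4.78, -4.42], [-1.08, -1.17, 0.02], [2.89, 2.46, -4.55]]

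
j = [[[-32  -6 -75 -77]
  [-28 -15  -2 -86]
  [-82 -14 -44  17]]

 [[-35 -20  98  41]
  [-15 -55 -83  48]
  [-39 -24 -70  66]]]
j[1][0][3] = 41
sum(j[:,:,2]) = -176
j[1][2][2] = -70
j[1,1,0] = -15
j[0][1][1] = -15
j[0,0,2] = -75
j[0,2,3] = 17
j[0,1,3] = -86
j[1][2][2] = -70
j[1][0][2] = 98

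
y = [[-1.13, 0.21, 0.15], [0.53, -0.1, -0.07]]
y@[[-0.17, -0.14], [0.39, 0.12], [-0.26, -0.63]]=[[0.23, 0.09],  [-0.11, -0.04]]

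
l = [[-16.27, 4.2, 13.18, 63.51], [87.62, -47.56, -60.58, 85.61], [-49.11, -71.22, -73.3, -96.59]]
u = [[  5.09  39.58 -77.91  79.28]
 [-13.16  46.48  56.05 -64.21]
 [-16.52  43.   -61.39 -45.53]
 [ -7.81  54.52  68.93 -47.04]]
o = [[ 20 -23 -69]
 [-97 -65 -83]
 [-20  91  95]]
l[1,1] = -47.56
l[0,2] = 13.18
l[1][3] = 85.61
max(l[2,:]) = -49.11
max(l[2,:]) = -49.11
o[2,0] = -20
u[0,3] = 79.28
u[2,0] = -16.52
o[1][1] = -65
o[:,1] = [-23, -65, 91]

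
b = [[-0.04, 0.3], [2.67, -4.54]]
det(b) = -0.62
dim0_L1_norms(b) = [2.71, 4.84]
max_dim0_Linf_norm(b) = 4.54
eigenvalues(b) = [0.13, -4.71]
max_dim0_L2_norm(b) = 4.55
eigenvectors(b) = [[0.87, -0.06], [0.5, 1.0]]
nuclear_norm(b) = 5.39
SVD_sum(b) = [[-0.14, 0.24],[2.66, -4.54]] + [[0.1, 0.06], [0.01, 0.00]]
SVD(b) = [[-0.05, 1.00], [1.0, 0.05]] @ diag([5.274306446757325, 0.11743724151273173]) @ [[0.51, -0.86], [0.86, 0.51]]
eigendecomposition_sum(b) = [[0.13, 0.01], [0.07, 0.00]] + [[-0.17,0.29],[2.6,-4.54]]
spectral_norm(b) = 5.27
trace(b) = -4.58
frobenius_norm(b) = 5.28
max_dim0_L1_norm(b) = 4.84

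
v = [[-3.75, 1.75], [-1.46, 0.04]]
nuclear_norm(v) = 4.91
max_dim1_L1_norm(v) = 5.5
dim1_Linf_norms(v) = [3.75, 1.46]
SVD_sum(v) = [[-3.82,1.59],[-1.26,0.52]] + [[0.07, 0.16], [-0.2, -0.48]]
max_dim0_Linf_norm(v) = 3.75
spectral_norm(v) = 4.35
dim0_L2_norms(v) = [4.02, 1.75]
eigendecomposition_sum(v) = [[-4.11, 2.47],[-2.06, 1.24]] + [[0.36, -0.72], [0.60, -1.2]]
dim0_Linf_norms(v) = [3.75, 1.75]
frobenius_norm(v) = 4.39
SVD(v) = [[-0.95, -0.31],[-0.31, 0.95]] @ diag([4.3535069876097765, 0.5524281933725405]) @ [[0.92, -0.38], [-0.38, -0.92]]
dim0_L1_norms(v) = [5.21, 1.79]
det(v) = 2.41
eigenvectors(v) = [[-0.89, -0.51], [-0.45, -0.86]]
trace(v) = -3.71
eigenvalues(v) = [-2.87, -0.84]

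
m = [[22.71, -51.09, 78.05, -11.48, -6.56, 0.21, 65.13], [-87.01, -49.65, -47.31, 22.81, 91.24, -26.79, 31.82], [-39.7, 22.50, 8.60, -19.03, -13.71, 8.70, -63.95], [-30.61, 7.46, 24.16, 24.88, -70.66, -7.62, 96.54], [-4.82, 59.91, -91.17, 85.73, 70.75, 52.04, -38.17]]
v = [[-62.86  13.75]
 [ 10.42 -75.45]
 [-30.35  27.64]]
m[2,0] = -39.7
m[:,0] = [22.71, -87.01, -39.7, -30.61, -4.82]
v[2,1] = 27.64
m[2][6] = -63.95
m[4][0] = -4.82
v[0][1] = 13.75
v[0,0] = -62.86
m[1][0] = -87.01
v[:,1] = [13.75, -75.45, 27.64]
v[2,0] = -30.35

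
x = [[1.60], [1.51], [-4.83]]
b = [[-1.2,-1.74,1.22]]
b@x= [[-10.44]]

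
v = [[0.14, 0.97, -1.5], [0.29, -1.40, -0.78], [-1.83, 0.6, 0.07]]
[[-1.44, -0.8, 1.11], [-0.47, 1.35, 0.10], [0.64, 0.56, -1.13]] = v@[[-0.38, -0.64, 0.71], [-0.19, -1.00, 0.33], [0.8, -0.17, -0.46]]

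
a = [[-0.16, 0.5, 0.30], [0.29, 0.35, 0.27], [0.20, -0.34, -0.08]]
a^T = [[-0.16, 0.29, 0.2], [0.5, 0.35, -0.34], [0.30, 0.27, -0.08]]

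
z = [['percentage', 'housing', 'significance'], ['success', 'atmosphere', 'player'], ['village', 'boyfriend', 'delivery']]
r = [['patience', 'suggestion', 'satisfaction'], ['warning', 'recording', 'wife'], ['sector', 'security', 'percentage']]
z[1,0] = 'success'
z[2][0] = 'village'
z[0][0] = 'percentage'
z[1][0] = 'success'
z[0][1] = 'housing'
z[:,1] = ['housing', 'atmosphere', 'boyfriend']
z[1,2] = 'player'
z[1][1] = 'atmosphere'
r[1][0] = 'warning'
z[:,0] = ['percentage', 'success', 'village']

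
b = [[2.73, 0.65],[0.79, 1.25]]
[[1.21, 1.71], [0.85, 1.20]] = b@[[0.33, 0.47], [0.47, 0.66]]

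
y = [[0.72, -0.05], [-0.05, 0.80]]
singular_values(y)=[0.82, 0.7]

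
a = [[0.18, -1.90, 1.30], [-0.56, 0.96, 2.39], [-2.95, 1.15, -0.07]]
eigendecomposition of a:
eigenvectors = [[(-0.27+0j), -0.62+0.00j, -0.62-0.00j],[0.78+0.00j, -0.41+0.29j, (-0.41-0.29j)],[0.57+0.00j, -0.08-0.60j, -0.08+0.60j]]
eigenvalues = [(2.9+0j), (-0.92+2.15j), (-0.92-2.15j)]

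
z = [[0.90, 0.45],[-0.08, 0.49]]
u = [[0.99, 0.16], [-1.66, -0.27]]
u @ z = [[0.88, 0.52], [-1.47, -0.88]]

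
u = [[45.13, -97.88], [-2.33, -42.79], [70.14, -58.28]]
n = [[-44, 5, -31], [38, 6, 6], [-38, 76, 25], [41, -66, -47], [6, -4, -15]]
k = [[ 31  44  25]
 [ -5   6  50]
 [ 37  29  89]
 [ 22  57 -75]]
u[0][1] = -97.88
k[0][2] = 25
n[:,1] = [5, 6, 76, -66, -4]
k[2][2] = 89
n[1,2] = 6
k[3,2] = -75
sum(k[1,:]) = 51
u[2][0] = 70.14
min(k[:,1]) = 6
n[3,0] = 41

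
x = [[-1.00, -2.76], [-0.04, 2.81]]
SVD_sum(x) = [[-0.5,-2.85], [0.48,2.72]] + [[-0.50,0.09], [-0.52,0.09]]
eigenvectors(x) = [[-1.00, 0.58], [-0.01, -0.81]]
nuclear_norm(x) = 4.73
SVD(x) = [[-0.72,0.69], [0.69,0.72]] @ diag([3.9977045504721564, 0.7305192174982219]) @ [[0.17, 0.98], [-0.98, 0.17]]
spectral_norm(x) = 4.00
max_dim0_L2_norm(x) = 3.94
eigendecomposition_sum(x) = [[-1.02, -0.73], [-0.01, -0.01]] + [[0.02, -2.03], [-0.03, 2.82]]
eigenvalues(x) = [-1.03, 2.84]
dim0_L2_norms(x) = [1.0, 3.94]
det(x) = -2.92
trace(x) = 1.81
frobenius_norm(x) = 4.06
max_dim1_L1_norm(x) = 3.76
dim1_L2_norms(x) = [2.94, 2.81]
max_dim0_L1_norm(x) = 5.57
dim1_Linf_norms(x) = [2.76, 2.81]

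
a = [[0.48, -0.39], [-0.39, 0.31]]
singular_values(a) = [0.79, 0.0]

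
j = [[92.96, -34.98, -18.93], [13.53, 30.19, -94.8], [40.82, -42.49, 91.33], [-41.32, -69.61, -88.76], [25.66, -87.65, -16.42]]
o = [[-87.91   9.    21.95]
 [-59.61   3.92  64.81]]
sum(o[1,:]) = 9.120000000000005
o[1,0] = -59.61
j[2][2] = 91.33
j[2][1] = -42.49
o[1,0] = -59.61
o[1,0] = -59.61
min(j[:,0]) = -41.32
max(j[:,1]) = 30.19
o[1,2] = 64.81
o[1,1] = 3.92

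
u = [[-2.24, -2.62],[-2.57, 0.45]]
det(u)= -7.741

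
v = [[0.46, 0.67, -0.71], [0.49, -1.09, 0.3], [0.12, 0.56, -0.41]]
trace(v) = -1.04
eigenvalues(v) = [-1.48, 0.44, 0.0]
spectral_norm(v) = 1.60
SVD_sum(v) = [[-0.01, 0.81, -0.46], [0.01, -0.95, 0.55], [-0.01, 0.6, -0.34]] + [[0.47, -0.14, -0.25], [0.48, -0.14, -0.25], [0.13, -0.04, -0.07]] + [[-0.00, -0.0, -0.00], [0.0, 0.00, 0.00], [0.0, 0.00, 0.0]]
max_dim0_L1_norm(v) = 2.32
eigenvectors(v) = [[-0.42, 0.87, 0.51], [0.82, 0.35, 0.43], [-0.38, 0.35, 0.74]]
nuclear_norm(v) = 2.39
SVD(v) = [[0.58, 0.69, -0.43], [-0.69, 0.7, 0.19], [0.43, 0.19, 0.88]] @ diag([1.5961685284645475, 0.7944468172201081, 0.000532304576143692]) @ [[-0.01, 0.87, -0.5], [0.86, -0.25, -0.45], [0.51, 0.43, 0.74]]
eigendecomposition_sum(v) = [[-0.13, 0.58, -0.25], [0.25, -1.13, 0.48], [-0.12, 0.52, -0.22]] + [[0.59,0.09,-0.46], [0.24,0.04,-0.18], [0.24,0.04,-0.19]] + [[-0.00, 0.0, 0.0], [-0.00, 0.00, 0.00], [-0.00, 0.0, 0.00]]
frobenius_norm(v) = 1.78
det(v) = -0.00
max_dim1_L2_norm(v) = 1.23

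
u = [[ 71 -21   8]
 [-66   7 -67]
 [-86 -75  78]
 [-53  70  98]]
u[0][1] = -21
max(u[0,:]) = 71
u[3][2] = 98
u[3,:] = [-53, 70, 98]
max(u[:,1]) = 70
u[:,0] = [71, -66, -86, -53]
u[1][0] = -66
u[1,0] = -66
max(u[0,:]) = 71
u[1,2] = -67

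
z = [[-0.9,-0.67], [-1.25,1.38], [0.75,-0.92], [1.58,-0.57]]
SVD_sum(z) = [[-0.28,0.20], [-1.48,1.05], [0.93,-0.66], [1.32,-0.94]] + [[-0.62, -0.87], [0.23, 0.33], [-0.18, -0.26], [0.26, 0.37]]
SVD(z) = [[-0.13, 0.84], [-0.67, -0.32], [0.42, 0.25], [0.60, -0.35]] @ diag([2.7116911215594333, 1.2659902295261765]) @ [[0.82, -0.58], [-0.58, -0.82]]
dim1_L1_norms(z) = [1.57, 2.63, 1.67, 2.15]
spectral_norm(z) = 2.71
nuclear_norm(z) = 3.98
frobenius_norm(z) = 2.99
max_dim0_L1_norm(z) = 4.48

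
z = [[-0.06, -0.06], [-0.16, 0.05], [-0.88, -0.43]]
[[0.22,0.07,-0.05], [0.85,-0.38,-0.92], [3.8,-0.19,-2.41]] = z@[[-4.91, 1.53, 4.58], [1.21, -2.69, -3.77]]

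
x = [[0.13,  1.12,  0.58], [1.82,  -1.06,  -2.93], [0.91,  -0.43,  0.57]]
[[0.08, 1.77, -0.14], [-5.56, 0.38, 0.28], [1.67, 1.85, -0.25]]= x @ [[-0.08,2.00,-0.16], [-1.08,0.95,-0.01], [2.24,0.77,-0.19]]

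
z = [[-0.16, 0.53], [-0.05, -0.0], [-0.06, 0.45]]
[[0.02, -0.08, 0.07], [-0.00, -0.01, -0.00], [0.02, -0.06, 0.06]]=z @ [[0.09, 0.19, 0.01], [0.06, -0.1, 0.13]]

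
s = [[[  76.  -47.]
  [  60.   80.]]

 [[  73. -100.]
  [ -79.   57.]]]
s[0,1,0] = 60.0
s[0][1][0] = 60.0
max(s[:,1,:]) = 80.0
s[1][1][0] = -79.0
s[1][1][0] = -79.0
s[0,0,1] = -47.0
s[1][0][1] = -100.0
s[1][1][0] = -79.0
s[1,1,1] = 57.0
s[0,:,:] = [[76.0, -47.0], [60.0, 80.0]]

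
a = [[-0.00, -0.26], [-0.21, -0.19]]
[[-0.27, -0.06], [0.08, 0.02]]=a@[[-1.29,-0.28], [1.02,0.22]]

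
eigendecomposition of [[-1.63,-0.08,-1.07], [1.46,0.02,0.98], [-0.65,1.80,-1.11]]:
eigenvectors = [[-0.54, 0.54, -0.47],[0.49, -0.29, 0.40],[-0.68, -0.79, 0.78]]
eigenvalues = [-2.92, -0.01, 0.21]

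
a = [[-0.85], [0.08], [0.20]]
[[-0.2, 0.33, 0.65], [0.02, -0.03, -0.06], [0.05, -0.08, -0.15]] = a @ [[0.24, -0.39, -0.77]]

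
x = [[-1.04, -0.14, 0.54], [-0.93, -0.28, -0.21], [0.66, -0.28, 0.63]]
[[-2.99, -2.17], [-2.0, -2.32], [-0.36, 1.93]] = x @ [[1.81, 2.38], [2.25, -0.03], [-1.47, 0.56]]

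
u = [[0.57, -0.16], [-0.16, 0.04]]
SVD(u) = [[-0.96, 0.27], [0.27, 0.96]] @ diag([0.6145561338432822, 0.004556133843282137]) @ [[-0.96,0.27], [-0.27,-0.96]]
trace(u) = 0.61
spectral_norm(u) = 0.61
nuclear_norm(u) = 0.62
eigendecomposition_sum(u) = [[0.57,-0.16], [-0.16,0.04]] + [[-0.0, -0.0], [-0.0, -0.0]]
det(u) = -0.00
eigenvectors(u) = [[0.96, 0.27],  [-0.27, 0.96]]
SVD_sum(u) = [[0.57,-0.16], [-0.16,0.04]] + [[-0.00,  -0.0],[-0.00,  -0.00]]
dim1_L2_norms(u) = [0.59, 0.16]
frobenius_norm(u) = 0.61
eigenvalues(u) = [0.61, -0.0]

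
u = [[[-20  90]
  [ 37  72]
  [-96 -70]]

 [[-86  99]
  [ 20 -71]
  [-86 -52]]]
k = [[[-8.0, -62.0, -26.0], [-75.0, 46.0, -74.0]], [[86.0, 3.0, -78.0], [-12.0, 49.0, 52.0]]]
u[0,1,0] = 37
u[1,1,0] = 20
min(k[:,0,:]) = -78.0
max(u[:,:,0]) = 37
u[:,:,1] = [[90, 72, -70], [99, -71, -52]]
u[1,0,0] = -86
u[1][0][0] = -86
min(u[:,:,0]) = -96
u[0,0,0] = -20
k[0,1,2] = -74.0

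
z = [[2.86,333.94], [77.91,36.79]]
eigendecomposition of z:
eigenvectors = [[-0.92, -0.88],  [0.4, -0.47]]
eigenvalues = [-142.36, 182.01]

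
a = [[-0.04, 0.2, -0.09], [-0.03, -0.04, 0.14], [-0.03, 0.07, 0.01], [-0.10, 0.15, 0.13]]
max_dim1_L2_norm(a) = 0.22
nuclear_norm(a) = 0.50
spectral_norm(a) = 0.28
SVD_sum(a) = [[-0.07, 0.18, 0.01], [0.01, -0.02, -0.00], [-0.03, 0.07, 0.0], [-0.07, 0.17, 0.01]] + [[0.03, 0.02, -0.1],  [-0.04, -0.02, 0.14],  [-0.00, -0.0, 0.01],  [-0.03, -0.02, 0.12]] + [[0.00, 0.00, 0.00], [0.00, 0.0, 0.0], [-0.0, -0.0, -0.00], [-0.0, -0.00, -0.00]]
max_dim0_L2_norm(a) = 0.26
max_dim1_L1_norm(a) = 0.38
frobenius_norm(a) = 0.36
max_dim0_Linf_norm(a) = 0.2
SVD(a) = [[-0.70, 0.48, 0.53], [0.07, -0.67, 0.71], [-0.27, -0.03, -0.29], [-0.65, -0.57, -0.37]] @ diag([0.27919515961990227, 0.2216680370450768, 0.003652971037362562]) @ [[0.36, -0.93, -0.05], [0.27, 0.16, -0.95], [0.90, 0.33, 0.3]]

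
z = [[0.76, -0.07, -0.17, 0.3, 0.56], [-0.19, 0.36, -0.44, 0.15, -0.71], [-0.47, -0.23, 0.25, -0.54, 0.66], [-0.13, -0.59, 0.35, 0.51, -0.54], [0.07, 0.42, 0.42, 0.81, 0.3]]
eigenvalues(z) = [(-0.25+0j), (0.95+0.34j), (0.95-0.34j), (0.27+0.93j), (0.27-0.93j)]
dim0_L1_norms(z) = [1.62, 1.67, 1.63, 2.31, 2.77]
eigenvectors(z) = [[(0.43+0j), (-0.66+0j), -0.66-0.00j, -0.33-0.02j, -0.33+0.02j], [(0.28+0j), (0.26+0.37j), 0.26-0.37j, (0.21-0.34j), (0.21+0.34j)], [(0.71+0j), 0.26-0.31j, 0.26+0.31j, (-0.25+0.27j), (-0.25-0.27j)], [(-0.3+0j), (-0.12-0.29j), (-0.12+0.29j), (0.6+0j), 0.60-0.00j], [-0.37+0.00j, (-0.04-0.3j), -0.04+0.30j, (-0.05-0.48j), -0.05+0.48j]]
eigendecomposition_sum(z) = [[(-0.06+0j), (-0.09+0j), (-0.09+0j), -0.04+0.00j, 0.02+0.00j], [-0.04+0.00j, (-0.06+0j), -0.06+0.00j, -0.02+0.00j, 0.01+0.00j], [(-0.1+0j), -0.14+0.00j, (-0.14+0j), (-0.06+0j), 0.03+0.00j], [(0.04-0j), (0.06-0j), (0.06-0j), 0.03-0.00j, -0.01-0.00j], [(0.05-0j), (0.08-0j), (0.07-0j), (0.03-0j), (-0.01-0j)]] + [[(0.36+0.13j), (-0.13+0.14j), -0.05-0.37j, (0.22-0.16j), 0.05-0.32j], [(-0.07-0.25j), 0.13+0.02j, (-0.19+0.17j), -0.18-0.06j, -0.20+0.10j], [-0.20+0.12j, (-0.02-0.12j), (0.19+0.12j), -0.01+0.17j, (0.13+0.15j)], [(0.01+0.18j), -0.09-0.03j, 0.15-0.09j, (0.11+0.07j), (0.15-0.04j)], [-0.04+0.17j, (-0.07-0.05j), (0.17-0.05j), (0.09+0.09j), 0.15+0.00j]] + [[(0.36-0.13j),(-0.13-0.14j),-0.05+0.37j,(0.22+0.16j),(0.05+0.32j)], [(-0.07+0.25j),0.13-0.02j,(-0.19-0.17j),-0.18+0.06j,-0.20-0.10j], [-0.20-0.12j,(-0.02+0.12j),(0.19-0.12j),(-0.01-0.17j),0.13-0.15j], [0.01-0.18j,(-0.09+0.03j),(0.15+0.09j),(0.11-0.07j),0.15+0.04j], [-0.04-0.17j,(-0.07+0.05j),0.17+0.05j,(0.09-0.09j),0.15-0.00j]] + [[0.05-0.02j, (0.14-0.14j), 0.01-0.00j, (-0.06-0.22j), (0.22+0.03j)], [(-0.01+0.07j), 0.08+0.24j, 0.00+0.01j, 0.27+0.06j, (-0.16+0.22j)], [0.02-0.06j, -0.03-0.22j, 0.00-0.01j, -0.23-0.10j, 0.19-0.17j], [-0.09+0.05j, -0.24+0.28j, -0.01+0.01j, (0.13+0.39j), -0.41-0.03j], [(0.04+0.07j), 0.25+0.17j, 0.01+0.01j, 0.30-0.14j, (0.01+0.33j)]] + [[0.05+0.02j, 0.14+0.14j, 0.01+0.00j, (-0.06+0.22j), 0.22-0.03j],[(-0.01-0.07j), 0.08-0.24j, -0.01j, (0.27-0.06j), (-0.16-0.22j)],[0.02+0.06j, (-0.03+0.22j), 0.00+0.01j, -0.23+0.10j, 0.19+0.17j],[(-0.09-0.05j), (-0.24-0.28j), -0.01-0.01j, 0.13-0.39j, (-0.41+0.03j)],[(0.04-0.07j), (0.25-0.17j), 0.01-0.01j, (0.3+0.14j), 0.01-0.33j]]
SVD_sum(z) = [[0.03, -0.04, 0.06, -0.18, 0.36], [-0.06, 0.08, -0.11, 0.34, -0.71], [0.06, -0.08, 0.11, -0.36, 0.74], [-0.05, 0.06, -0.08, 0.26, -0.53], [-0.00, 0.01, -0.01, 0.03, -0.05]] + [[0.43, 0.14, 0.12, 0.57, 0.24], [-0.12, -0.04, -0.03, -0.16, -0.07], [-0.25, -0.08, -0.07, -0.34, -0.14], [0.05, 0.02, 0.01, 0.06, 0.03], [0.48, 0.15, 0.13, 0.64, 0.27]] + [[0.11, 0.16, -0.20, -0.08, -0.0], [0.15, 0.21, -0.27, -0.11, -0.0], [-0.13, -0.18, 0.23, 0.09, 0.00], [-0.29, -0.40, 0.52, 0.21, 0.00], [-0.10, -0.14, 0.18, 0.07, 0.0]] + [[0.22, -0.30, -0.09, -0.05, -0.06], [-0.11, 0.15, 0.04, 0.02, 0.03], [-0.1, 0.14, 0.04, 0.02, 0.03], [0.18, -0.25, -0.07, -0.04, -0.05], [-0.3, 0.41, 0.12, 0.07, 0.08]] + [[-0.04, -0.02, -0.05, 0.03, 0.02], [-0.05, -0.03, -0.07, 0.05, 0.04], [-0.05, -0.03, -0.07, 0.04, 0.03], [-0.02, -0.01, -0.03, 0.02, 0.01], [-0.00, -0.0, -0.01, 0.00, 0.0]]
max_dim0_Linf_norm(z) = 0.81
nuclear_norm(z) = 4.59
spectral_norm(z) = 1.37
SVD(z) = [[-0.30, 0.61, 0.29, 0.51, 0.44],[0.59, -0.17, 0.39, -0.24, 0.65],[-0.61, -0.36, -0.34, -0.23, 0.57],[0.44, 0.07, -0.76, 0.41, 0.23],[0.04, 0.68, -0.27, -0.68, 0.04]] @ diag([1.3686551144767871, 1.2720972049312236, 0.9888004098903014, 0.7789614614877506, 0.17732644963552227]) @ [[-0.08, 0.10, -0.14, 0.43, -0.88], [0.55, 0.18, 0.15, 0.74, 0.31], [0.39, 0.54, -0.69, -0.28, -0.01], [0.56, -0.77, -0.23, -0.13, -0.16], [-0.47, -0.28, -0.65, 0.42, 0.31]]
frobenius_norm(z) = 2.26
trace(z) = 2.18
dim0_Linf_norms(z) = [0.76, 0.59, 0.44, 0.81, 0.71]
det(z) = -0.24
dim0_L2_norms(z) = [0.93, 0.84, 0.76, 1.15, 1.28]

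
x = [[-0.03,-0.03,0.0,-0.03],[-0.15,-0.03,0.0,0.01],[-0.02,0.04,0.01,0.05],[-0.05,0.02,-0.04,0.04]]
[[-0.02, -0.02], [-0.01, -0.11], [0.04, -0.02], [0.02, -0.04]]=x @ [[0.01,  0.74], [0.42,  -0.12], [-0.01,  0.09], [0.37,  0.04]]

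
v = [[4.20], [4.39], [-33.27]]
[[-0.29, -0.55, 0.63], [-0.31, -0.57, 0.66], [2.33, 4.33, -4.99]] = v @[[-0.07, -0.13, 0.15]]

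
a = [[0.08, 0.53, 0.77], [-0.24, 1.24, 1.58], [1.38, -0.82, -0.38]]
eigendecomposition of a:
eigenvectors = [[(0.46+0j), -0.31+0.02j, -0.31-0.02j], [0.89+0.00j, (-0.76+0j), (-0.76-0j)], [(-0.07+0j), (0.57-0.04j), 0.57+0.04j]]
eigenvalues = [(0.99+0j), (-0.02+0.08j), (-0.02-0.08j)]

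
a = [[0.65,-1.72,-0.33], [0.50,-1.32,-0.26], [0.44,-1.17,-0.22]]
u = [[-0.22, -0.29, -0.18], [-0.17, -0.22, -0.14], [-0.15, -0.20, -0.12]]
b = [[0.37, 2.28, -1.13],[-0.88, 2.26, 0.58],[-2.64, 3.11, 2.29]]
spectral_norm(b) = 5.34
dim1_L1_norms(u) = [0.69, 0.53, 0.47]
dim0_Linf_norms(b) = [2.64, 3.11, 2.29]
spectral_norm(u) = 0.58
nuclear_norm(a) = 2.68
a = u @ b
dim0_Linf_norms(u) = [0.22, 0.29, 0.18]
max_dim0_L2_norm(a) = 2.46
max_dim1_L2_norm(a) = 1.87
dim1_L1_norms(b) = [3.78, 3.72, 8.04]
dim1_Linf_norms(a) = [1.72, 1.32, 1.17]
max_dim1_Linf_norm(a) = 1.72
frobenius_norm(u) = 0.58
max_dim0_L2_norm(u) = 0.42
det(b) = -1.30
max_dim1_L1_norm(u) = 0.69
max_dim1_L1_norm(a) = 2.7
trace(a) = -0.89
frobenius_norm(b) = 5.89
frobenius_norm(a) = 2.68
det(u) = -0.00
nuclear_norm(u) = 0.59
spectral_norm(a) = 2.68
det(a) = -0.00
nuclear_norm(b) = 7.93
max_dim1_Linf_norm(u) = 0.29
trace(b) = 4.92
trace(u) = -0.56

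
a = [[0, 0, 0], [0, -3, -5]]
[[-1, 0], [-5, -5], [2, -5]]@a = [[0, 0, 0], [0, 15, 25], [0, 15, 25]]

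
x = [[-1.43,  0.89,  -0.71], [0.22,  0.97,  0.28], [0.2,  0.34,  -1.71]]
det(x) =2.977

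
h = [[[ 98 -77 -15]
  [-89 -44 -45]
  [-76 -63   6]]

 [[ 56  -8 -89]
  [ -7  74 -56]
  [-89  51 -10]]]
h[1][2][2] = -10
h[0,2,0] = -76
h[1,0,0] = 56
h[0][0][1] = -77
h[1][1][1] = 74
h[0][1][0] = -89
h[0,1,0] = -89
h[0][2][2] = 6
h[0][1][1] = -44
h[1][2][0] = -89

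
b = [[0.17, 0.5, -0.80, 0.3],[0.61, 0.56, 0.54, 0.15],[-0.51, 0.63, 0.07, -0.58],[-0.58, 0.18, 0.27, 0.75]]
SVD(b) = [[0.12,-0.97,-0.13,-0.18], [-0.54,0.12,-0.57,-0.6], [0.52,0.16,0.34,-0.76], [-0.65,-0.15,0.73,-0.15]] @ diag([1.0070506201545368, 1.0048155203374414, 0.9983746818709277, 0.9953104104421313]) @ [[-0.20,-0.03,-0.52,-0.83], [-0.08,-0.34,0.81,-0.48], [-0.97,-0.04,0.02,0.23], [0.08,-0.94,-0.28,0.19]]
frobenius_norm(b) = 2.00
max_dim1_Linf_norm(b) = 0.8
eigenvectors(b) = [[(-0.6+0j), -0.11-0.51j, (-0.11+0.51j), (0.32+0j)], [0.47+0.00j, (-0.08+0.02j), -0.08-0.02j, 0.88+0.00j], [-0.64+0.00j, -0.12+0.49j, (-0.12-0.49j), 0.29+0.00j], [-0.15+0.00j, 0.68+0.00j, 0.68-0.00j, (0.2+0j)]]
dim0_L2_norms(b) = [1.0, 1.0, 1.0, 1.01]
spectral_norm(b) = 1.01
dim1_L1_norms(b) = [1.77, 1.86, 1.79, 1.78]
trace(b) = 1.55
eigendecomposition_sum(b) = [[-0.35-0.00j, 0.28-0.00j, (-0.38+0j), (-0.09+0j)], [(0.28+0j), (-0.22+0j), (0.3-0j), 0.07-0.00j], [(-0.38-0j), (0.3-0j), -0.41+0.00j, (-0.1+0j)], [(-0.09-0j), 0.07-0.00j, (-0.09+0j), (-0.02+0j)]] + [[0.21+0.17j, -0.03+0.03j, (-0.26-0.06j), 0.16-0.32j],[0.03-0.03j, 0.01+0.00j, -0.01+0.04j, (-0.05-0.03j)],[(-0.11-0.24j), 0.04-0.02j, 0.20+0.16j, (-0.27+0.21j)],[-0.28+0.22j, -0.03-0.05j, 0.15-0.31j, (0.36+0.29j)]] + [[(0.21-0.17j),-0.03-0.03j,-0.26+0.06j,(0.16+0.32j)], [0.03+0.03j,0.01-0.00j,-0.01-0.04j,(-0.05+0.03j)], [-0.11+0.24j,(0.04+0.02j),0.20-0.16j,(-0.27-0.21j)], [-0.28-0.22j,-0.03+0.05j,(0.15+0.31j),(0.36-0.29j)]] + [[0.10+0.00j, (0.28+0j), 0.10+0.00j, 0.07-0.00j],  [0.28+0.00j, 0.77+0.00j, 0.26+0.00j, (0.18-0j)],  [(0.09+0j), 0.26+0.00j, 0.09+0.00j, 0.06-0.00j],  [0.06+0.00j, 0.18+0.00j, (0.06+0j), (0.04-0j)]]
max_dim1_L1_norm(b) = 1.86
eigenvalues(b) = [(-1+0j), (0.78+0.63j), (0.78-0.63j), (1+0j)]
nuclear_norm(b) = 4.01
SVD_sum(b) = [[-0.02,-0.00,-0.06,-0.10], [0.11,0.02,0.28,0.45], [-0.11,-0.01,-0.28,-0.44], [0.13,0.02,0.34,0.54]] + [[0.08,0.33,-0.78,0.46], [-0.01,-0.04,0.10,-0.06], [-0.01,-0.05,0.13,-0.08], [0.01,0.05,-0.12,0.07]] + [[0.13, 0.01, -0.0, -0.03],  [0.56, 0.02, -0.01, -0.13],  [-0.33, -0.01, 0.01, 0.08],  [-0.71, -0.03, 0.01, 0.16]] + [[-0.01, 0.17, 0.05, -0.03], [-0.05, 0.56, 0.17, -0.11], [-0.06, 0.71, 0.21, -0.14], [-0.01, 0.14, 0.04, -0.03]]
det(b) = -1.01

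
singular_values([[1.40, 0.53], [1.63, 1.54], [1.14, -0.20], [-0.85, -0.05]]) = [2.88, 1.01]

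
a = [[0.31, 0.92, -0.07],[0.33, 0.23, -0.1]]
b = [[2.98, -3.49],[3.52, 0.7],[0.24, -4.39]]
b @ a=[[-0.23, 1.94, 0.14], [1.32, 3.40, -0.32], [-1.37, -0.79, 0.42]]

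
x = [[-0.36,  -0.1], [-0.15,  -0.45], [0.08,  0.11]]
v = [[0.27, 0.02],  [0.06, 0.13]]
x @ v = [[-0.1,  -0.02], [-0.07,  -0.06], [0.03,  0.02]]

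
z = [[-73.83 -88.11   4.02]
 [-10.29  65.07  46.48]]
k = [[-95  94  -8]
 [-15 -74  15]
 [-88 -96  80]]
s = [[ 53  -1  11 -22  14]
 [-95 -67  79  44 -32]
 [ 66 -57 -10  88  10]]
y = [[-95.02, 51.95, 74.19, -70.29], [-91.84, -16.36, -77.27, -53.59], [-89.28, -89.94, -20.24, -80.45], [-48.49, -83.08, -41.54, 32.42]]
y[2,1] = -89.94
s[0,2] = 11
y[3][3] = 32.42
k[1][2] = 15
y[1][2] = -77.27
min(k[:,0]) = -95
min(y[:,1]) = -89.94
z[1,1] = 65.07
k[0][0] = -95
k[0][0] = -95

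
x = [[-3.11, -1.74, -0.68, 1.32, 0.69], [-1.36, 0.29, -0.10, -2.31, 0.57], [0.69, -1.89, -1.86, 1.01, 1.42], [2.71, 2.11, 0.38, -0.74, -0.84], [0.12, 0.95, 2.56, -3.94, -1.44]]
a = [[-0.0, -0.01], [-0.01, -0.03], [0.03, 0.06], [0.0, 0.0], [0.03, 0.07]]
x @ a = [[0.02, 0.09], [0.01, 0.04], [0.01, 0.04], [-0.03, -0.13], [0.02, 0.02]]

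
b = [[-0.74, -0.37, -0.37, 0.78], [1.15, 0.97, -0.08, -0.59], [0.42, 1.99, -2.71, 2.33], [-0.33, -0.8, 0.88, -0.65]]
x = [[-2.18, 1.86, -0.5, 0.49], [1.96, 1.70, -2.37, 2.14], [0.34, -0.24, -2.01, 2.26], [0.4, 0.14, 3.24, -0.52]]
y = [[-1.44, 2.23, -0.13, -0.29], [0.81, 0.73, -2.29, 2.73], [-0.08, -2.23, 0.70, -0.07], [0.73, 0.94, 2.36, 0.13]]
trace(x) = -3.01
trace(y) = 0.12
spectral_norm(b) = 4.37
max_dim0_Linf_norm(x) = 3.24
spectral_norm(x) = 5.49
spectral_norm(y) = 4.07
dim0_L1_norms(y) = [3.06, 6.13, 5.48, 3.22]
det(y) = 24.54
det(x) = 47.98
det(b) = 0.00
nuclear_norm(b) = 6.33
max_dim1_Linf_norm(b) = 2.71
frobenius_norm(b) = 4.79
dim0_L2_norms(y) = [1.81, 3.37, 3.36, 2.75]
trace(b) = -3.13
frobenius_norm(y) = 5.79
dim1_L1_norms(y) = [4.09, 6.56, 3.08, 4.16]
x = y + b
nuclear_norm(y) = 10.48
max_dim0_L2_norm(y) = 3.37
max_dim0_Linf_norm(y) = 2.73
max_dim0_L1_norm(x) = 8.12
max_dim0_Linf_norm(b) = 2.71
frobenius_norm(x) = 6.77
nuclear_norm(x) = 12.04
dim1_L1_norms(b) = [2.26, 2.79, 7.45, 2.66]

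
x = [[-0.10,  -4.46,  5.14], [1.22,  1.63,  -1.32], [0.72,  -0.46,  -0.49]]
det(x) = -7.20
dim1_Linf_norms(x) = [5.14, 1.63, 0.72]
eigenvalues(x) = [(-1.61+0j), (1.32+1.65j), (1.32-1.65j)]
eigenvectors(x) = [[0.63+0.00j, (-0.86+0j), -0.86-0.00j], [(-0.48+0j), -0.00+0.44j, -0.00-0.44j], [-0.61+0.00j, -0.24+0.11j, (-0.24-0.11j)]]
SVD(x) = [[-0.95, -0.26, -0.16], [0.3, -0.79, -0.54], [0.01, -0.56, 0.83]] @ diag([7.127946565915936, 1.343787379022429, 0.7520726251015982]) @ [[0.07,0.66,-0.74], [-1.00,0.09,-0.01], [-0.07,-0.74,-0.67]]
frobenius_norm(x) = 7.29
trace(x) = 1.04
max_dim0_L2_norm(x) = 5.33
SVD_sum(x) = [[-0.45,  -4.52,  5.06],[0.14,  1.43,  -1.60],[0.01,  0.07,  -0.08]] + [[0.34, -0.03, 0.00], [1.05, -0.10, 0.01], [0.75, -0.07, 0.0]] + [[0.01,0.09,0.08], [0.03,0.30,0.27], [-0.04,-0.46,-0.41]]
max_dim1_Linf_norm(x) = 5.14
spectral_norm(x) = 7.13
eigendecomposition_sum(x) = [[(-0.43+0j), -0.37-0.00j, 1.53-0.00j], [(0.33-0j), 0.29+0.00j, (-1.17+0j)], [0.41-0.00j, 0.36+0.00j, (-1.47+0j)]] + [[0.16+0.86j, -2.04+1.32j, 1.81-0.16j], [(0.45-0.08j), 0.67+1.06j, -0.07-0.93j], [(0.15+0.22j), (-0.41+0.63j), (0.49-0.27j)]] + [[(0.16-0.86j), (-2.04-1.32j), (1.81+0.16j)], [0.45+0.08j, (0.67-1.06j), -0.07+0.93j], [(0.15-0.22j), -0.41-0.63j, (0.49+0.27j)]]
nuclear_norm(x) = 9.22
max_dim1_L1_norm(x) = 9.7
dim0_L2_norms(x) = [1.42, 4.77, 5.33]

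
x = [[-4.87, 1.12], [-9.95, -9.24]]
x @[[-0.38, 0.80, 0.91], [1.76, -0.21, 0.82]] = [[3.82, -4.13, -3.51], [-12.48, -6.02, -16.63]]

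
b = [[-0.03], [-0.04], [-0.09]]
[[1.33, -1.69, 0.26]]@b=[[0.0]]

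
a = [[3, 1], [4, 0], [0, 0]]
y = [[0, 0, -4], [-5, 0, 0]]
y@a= [[0, 0], [-15, -5]]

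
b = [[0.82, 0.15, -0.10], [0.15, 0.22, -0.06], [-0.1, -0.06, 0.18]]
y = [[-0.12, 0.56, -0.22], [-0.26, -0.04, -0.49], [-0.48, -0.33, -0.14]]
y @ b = [[0.01, 0.12, -0.06], [-0.17, -0.02, -0.06], [-0.43, -0.14, 0.04]]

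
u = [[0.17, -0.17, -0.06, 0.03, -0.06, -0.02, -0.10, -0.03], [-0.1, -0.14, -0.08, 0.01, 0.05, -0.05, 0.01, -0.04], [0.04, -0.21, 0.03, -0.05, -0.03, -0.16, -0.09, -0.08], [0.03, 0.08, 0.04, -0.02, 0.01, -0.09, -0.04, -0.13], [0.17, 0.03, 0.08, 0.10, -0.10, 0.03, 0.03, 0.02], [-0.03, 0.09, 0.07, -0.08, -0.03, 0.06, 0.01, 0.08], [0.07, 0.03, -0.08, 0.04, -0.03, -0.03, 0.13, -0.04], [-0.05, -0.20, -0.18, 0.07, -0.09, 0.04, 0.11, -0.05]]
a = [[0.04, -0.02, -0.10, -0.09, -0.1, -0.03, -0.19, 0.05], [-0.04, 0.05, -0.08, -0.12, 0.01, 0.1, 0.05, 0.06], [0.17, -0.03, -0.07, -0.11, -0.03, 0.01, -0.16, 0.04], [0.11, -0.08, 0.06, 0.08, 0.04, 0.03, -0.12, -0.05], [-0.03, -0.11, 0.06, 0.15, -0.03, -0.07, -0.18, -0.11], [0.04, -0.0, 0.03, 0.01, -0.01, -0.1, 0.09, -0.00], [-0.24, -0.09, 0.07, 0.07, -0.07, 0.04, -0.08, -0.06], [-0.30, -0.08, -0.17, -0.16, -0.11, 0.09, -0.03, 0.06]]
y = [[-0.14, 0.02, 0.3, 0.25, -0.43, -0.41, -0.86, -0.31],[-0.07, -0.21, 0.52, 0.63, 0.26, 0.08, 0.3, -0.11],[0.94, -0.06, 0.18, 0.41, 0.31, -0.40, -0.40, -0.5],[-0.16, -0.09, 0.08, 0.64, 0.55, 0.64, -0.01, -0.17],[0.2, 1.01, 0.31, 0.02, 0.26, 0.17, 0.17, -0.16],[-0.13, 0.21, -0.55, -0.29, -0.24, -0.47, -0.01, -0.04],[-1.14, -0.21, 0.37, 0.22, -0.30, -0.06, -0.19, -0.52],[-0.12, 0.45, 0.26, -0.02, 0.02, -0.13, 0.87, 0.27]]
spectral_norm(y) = 1.71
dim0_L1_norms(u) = [0.66, 0.95, 0.62, 0.4, 0.4, 0.48, 0.52, 0.47]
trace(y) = 0.34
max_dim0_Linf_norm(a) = 0.3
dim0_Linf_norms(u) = [0.17, 0.21, 0.18, 0.1, 0.1, 0.16, 0.13, 0.13]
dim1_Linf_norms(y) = [0.86, 0.63, 0.94, 0.64, 1.01, 0.55, 1.14, 0.87]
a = u @ y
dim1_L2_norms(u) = [0.28, 0.21, 0.3, 0.19, 0.24, 0.18, 0.18, 0.32]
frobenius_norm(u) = 0.69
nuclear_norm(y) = 7.67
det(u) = -0.00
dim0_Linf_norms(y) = [1.14, 1.01, 0.55, 0.64, 0.55, 0.64, 0.87, 0.52]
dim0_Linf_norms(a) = [0.3, 0.11, 0.17, 0.16, 0.11, 0.1, 0.19, 0.11]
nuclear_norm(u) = 1.57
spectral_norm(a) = 0.50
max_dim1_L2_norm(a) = 0.42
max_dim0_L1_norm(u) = 0.95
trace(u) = 0.08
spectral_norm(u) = 0.45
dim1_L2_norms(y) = [1.17, 0.94, 1.32, 1.09, 1.14, 0.85, 1.39, 1.06]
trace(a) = -0.05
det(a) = -0.00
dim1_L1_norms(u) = [0.64, 0.48, 0.69, 0.44, 0.56, 0.45, 0.45, 0.79]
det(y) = -0.00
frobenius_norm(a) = 0.78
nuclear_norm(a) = 1.62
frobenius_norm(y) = 3.21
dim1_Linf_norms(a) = [0.19, 0.12, 0.17, 0.12, 0.18, 0.1, 0.24, 0.3]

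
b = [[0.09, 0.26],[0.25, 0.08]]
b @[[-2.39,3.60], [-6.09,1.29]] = [[-1.8, 0.66], [-1.08, 1.00]]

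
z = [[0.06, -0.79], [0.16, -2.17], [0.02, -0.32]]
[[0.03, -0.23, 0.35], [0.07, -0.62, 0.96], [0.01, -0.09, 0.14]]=z @ [[0.04, 0.3, -0.51], [-0.03, 0.31, -0.48]]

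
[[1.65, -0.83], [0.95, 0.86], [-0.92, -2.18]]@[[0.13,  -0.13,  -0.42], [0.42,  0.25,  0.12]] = [[-0.13, -0.42, -0.79],[0.48, 0.09, -0.30],[-1.04, -0.43, 0.12]]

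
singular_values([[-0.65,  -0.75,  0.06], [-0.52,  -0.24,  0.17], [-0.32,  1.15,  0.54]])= [1.46, 0.97, 0.0]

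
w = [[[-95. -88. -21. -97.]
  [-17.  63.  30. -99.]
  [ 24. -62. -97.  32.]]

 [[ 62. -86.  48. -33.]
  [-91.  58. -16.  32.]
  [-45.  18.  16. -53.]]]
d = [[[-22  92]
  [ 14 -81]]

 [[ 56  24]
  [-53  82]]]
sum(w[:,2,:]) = -167.0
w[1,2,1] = 18.0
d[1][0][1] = 24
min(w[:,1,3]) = -99.0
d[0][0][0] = -22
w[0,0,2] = -21.0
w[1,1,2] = -16.0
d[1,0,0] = 56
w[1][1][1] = 58.0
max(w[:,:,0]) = 62.0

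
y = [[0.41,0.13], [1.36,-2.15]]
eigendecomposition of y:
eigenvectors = [[0.89, -0.05],[0.46, 1.00]]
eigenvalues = [0.48, -2.22]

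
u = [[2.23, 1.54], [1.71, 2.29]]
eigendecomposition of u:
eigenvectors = [[-0.70,-0.68], [0.72,-0.73]]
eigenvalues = [0.64, 3.88]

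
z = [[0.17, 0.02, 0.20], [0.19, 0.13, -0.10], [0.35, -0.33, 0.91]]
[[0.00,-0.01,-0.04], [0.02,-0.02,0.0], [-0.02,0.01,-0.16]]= z@[[0.10,-0.06,-0.08],  [-0.04,-0.08,0.06],  [-0.08,0.01,-0.12]]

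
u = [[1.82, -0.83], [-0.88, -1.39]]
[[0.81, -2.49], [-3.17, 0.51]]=u @ [[1.15, -1.19],[1.55, 0.39]]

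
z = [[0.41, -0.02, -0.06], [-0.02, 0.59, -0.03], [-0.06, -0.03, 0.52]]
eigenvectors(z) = [[-0.9, -0.44, -0.01], [-0.14, 0.33, -0.93], [-0.41, 0.84, 0.36]]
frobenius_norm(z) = 0.89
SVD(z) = [[-0.01, -0.44, -0.9], [-0.93, 0.33, -0.14], [0.36, 0.84, -0.41]] @ diag([0.6011264083098067, 0.5396948249753135, 0.37917876671487966]) @ [[-0.01, -0.93, 0.36], [-0.44, 0.33, 0.84], [-0.90, -0.14, -0.41]]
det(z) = 0.12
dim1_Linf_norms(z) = [0.41, 0.59, 0.52]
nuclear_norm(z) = 1.52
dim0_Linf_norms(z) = [0.41, 0.59, 0.52]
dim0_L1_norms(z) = [0.49, 0.64, 0.61]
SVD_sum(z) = [[0.0, 0.01, -0.0], [0.01, 0.52, -0.2], [-0.0, -0.2, 0.08]] + [[0.10, -0.08, -0.20], [-0.08, 0.06, 0.15], [-0.2, 0.15, 0.38]] + [[0.31, 0.05, 0.14], [0.05, 0.01, 0.02], [0.14, 0.02, 0.06]]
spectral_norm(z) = 0.60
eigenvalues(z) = [0.38, 0.54, 0.6]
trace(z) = 1.52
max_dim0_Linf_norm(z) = 0.59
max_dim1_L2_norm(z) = 0.59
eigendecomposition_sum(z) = [[0.31,  0.05,  0.14],[0.05,  0.01,  0.02],[0.14,  0.02,  0.06]] + [[0.1, -0.08, -0.20], [-0.08, 0.06, 0.15], [-0.20, 0.15, 0.38]] + [[0.00, 0.01, -0.0], [0.01, 0.52, -0.20], [-0.00, -0.2, 0.08]]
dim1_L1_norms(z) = [0.49, 0.64, 0.61]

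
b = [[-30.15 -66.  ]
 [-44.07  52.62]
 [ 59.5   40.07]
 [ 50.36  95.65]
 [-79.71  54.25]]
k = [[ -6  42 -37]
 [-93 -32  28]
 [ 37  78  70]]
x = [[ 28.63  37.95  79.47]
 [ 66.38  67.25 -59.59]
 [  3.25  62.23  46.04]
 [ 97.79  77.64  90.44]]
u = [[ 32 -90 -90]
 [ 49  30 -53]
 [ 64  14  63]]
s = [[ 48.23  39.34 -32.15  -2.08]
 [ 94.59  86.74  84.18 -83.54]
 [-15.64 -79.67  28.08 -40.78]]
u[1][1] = 30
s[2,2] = 28.08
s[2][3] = -40.78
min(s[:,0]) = -15.64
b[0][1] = -66.0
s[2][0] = -15.64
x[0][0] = 28.63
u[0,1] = -90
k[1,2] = 28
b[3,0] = 50.36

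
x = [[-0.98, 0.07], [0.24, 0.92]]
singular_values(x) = [1.05, 0.87]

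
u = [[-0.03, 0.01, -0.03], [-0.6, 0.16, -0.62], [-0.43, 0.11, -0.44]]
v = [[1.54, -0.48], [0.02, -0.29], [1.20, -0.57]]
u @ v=[[-0.08, 0.03], [-1.66, 0.6], [-1.19, 0.43]]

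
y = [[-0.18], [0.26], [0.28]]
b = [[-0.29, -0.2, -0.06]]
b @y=[[-0.02]]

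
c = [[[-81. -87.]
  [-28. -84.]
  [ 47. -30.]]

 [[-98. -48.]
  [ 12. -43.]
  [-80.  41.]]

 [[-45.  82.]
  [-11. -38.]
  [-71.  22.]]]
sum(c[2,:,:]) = -61.0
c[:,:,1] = [[-87.0, -84.0, -30.0], [-48.0, -43.0, 41.0], [82.0, -38.0, 22.0]]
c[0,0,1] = -87.0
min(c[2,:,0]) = -71.0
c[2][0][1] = 82.0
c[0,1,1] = -84.0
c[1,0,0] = -98.0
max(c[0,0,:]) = -81.0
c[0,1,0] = -28.0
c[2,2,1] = 22.0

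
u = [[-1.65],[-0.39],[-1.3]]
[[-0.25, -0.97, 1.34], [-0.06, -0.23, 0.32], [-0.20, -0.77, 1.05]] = u @ [[0.15,0.59,-0.81]]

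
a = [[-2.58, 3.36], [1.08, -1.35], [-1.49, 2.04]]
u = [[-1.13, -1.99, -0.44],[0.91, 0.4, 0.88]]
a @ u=[[5.97,6.48,4.09], [-2.45,-2.69,-1.66], [3.54,3.78,2.45]]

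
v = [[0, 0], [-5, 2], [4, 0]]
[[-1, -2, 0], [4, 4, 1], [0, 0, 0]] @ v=[[10, -4], [-16, 8], [0, 0]]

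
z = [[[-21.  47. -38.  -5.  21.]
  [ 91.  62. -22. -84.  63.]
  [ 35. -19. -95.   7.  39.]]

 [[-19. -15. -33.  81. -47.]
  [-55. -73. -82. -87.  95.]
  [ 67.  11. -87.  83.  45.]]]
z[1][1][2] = -82.0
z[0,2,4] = 39.0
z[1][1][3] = -87.0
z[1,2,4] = 45.0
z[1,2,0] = 67.0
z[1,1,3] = -87.0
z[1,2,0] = 67.0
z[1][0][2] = -33.0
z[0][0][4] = 21.0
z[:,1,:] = [[91.0, 62.0, -22.0, -84.0, 63.0], [-55.0, -73.0, -82.0, -87.0, 95.0]]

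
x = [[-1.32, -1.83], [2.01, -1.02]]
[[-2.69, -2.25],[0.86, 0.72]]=x @[[0.86, 0.72], [0.85, 0.71]]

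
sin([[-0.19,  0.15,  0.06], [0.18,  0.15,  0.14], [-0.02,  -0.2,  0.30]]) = [[-0.19, 0.15, 0.06], [0.18, 0.15, 0.14], [-0.02, -0.19, 0.3]]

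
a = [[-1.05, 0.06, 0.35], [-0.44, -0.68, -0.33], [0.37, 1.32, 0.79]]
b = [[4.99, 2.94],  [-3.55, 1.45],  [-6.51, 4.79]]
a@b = [[-7.73, -1.32], [2.37, -3.86], [-7.98, 6.79]]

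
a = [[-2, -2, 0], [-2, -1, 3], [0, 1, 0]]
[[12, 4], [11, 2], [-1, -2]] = a@[[-5, 0], [-1, -2], [0, 0]]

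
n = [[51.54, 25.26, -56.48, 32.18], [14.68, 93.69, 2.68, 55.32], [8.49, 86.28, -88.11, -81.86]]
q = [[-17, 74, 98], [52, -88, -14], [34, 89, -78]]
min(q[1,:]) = -88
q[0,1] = 74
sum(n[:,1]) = 205.23000000000002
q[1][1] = -88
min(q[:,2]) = -78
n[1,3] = 55.32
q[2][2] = -78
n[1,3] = 55.32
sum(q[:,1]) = 75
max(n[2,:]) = 86.28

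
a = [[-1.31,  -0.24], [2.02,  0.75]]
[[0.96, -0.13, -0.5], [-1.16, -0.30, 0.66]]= a @ [[-0.89, 0.34, 0.43], [0.85, -1.32, -0.28]]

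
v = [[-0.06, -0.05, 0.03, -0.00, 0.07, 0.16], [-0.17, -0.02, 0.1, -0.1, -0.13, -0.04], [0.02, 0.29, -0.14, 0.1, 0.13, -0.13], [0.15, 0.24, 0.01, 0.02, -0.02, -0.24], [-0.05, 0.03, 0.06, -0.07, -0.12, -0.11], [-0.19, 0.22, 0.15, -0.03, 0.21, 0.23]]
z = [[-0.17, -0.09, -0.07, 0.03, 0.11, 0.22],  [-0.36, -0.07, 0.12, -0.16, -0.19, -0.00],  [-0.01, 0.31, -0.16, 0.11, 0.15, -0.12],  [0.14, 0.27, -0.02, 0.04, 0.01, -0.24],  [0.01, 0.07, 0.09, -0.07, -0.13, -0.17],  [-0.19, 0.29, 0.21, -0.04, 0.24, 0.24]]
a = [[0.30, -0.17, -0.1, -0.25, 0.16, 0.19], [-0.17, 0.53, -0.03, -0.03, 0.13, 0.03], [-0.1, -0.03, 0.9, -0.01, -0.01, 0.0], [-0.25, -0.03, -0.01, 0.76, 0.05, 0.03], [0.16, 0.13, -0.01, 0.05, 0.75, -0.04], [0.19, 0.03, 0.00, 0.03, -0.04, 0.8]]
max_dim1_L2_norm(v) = 0.45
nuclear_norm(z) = 1.90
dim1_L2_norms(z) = [0.32, 0.46, 0.41, 0.39, 0.25, 0.53]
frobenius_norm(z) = 0.99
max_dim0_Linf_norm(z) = 0.36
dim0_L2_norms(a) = [0.5, 0.57, 0.91, 0.8, 0.78, 0.82]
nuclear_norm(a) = 4.04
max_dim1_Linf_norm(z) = 0.36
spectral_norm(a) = 0.96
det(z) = 0.00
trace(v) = -0.09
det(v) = -0.00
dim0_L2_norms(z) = [0.46, 0.52, 0.31, 0.22, 0.38, 0.45]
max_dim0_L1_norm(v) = 0.91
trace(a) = 4.04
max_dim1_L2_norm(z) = 0.53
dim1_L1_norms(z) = [0.69, 0.9, 0.86, 0.72, 0.54, 1.21]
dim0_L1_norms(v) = [0.64, 0.85, 0.49, 0.32, 0.68, 0.91]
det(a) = 0.00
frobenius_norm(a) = 1.83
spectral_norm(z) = 0.63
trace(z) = -0.25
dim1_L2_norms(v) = [0.19, 0.26, 0.38, 0.37, 0.2, 0.45]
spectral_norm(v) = 0.53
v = a @ z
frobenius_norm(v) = 0.80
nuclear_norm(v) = 1.48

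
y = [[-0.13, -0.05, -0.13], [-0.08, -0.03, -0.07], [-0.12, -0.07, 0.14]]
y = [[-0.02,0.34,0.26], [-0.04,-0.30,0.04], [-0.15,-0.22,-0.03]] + [[-0.11, -0.39, -0.39],[-0.04, 0.27, -0.11],[0.03, 0.15, 0.17]]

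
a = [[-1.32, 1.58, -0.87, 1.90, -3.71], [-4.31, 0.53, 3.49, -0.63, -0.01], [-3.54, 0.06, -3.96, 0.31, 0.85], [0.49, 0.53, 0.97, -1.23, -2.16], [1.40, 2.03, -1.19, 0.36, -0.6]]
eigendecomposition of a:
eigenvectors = [[(0.44+0j), (0.22-0.45j), (0.22+0.45j), 0.18+0.00j, (0.01+0j)], [-0.19+0.00j, (0.65+0j), 0.65-0.00j, (-0.86+0j), 0.18+0.00j], [0.85+0.00j, 0.09+0.25j, 0.09-0.25j, (-0.17+0j), (-0.27+0j)], [(-0.13+0j), 0.20-0.20j, (0.2+0.2j), 0.12+0.00j, (-0.89+0j)], [(0.16+0j), -0.23-0.35j, -0.23+0.35j, -0.44+0.00j, (-0.32+0j)]]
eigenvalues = [(-5.67+0j), (-0.66+4.52j), (-0.66-4.52j), (2.22+0j), (-1.82+0j)]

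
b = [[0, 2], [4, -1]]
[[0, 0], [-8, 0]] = b@[[-2, 0], [0, 0]]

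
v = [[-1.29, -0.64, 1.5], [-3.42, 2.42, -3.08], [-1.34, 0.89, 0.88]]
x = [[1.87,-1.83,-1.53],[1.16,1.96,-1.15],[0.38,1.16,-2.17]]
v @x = [[-2.58, 2.85, -0.55],  [-4.76, 7.43, 9.13],  [-1.14, 5.22, -0.88]]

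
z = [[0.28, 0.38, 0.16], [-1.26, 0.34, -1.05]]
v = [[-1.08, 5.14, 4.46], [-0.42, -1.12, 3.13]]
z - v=[[1.36, -4.76, -4.30], [-0.84, 1.46, -4.18]]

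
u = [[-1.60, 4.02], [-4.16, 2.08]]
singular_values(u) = [5.94, 2.26]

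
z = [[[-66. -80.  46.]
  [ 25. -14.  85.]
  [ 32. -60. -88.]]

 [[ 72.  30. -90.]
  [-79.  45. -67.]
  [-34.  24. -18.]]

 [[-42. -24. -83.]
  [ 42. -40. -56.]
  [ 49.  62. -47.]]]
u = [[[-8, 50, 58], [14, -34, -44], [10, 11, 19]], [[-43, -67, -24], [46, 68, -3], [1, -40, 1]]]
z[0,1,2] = 85.0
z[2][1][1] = -40.0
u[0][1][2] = -44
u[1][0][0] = -43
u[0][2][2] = 19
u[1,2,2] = 1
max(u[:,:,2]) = 58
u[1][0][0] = -43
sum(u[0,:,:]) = 76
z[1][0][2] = -90.0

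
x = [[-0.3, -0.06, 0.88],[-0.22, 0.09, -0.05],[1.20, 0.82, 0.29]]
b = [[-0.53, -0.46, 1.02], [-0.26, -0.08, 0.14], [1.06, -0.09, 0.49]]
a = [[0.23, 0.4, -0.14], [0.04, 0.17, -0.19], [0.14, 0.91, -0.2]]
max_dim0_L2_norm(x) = 1.26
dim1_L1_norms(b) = [2.01, 0.48, 1.64]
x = a + b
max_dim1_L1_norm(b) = 2.01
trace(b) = -0.12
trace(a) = 0.20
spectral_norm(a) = 1.07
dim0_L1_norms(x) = [1.72, 0.97, 1.22]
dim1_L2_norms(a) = [0.48, 0.26, 0.94]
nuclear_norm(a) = 1.36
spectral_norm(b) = 1.27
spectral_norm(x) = 1.49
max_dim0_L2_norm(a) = 1.01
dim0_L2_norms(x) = [1.26, 0.83, 0.93]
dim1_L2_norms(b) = [1.24, 0.31, 1.17]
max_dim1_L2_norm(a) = 0.94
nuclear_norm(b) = 2.45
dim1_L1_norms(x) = [1.24, 0.36, 2.31]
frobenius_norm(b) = 1.73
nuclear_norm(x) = 2.62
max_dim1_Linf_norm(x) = 1.2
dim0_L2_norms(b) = [1.21, 0.48, 1.14]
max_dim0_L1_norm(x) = 1.72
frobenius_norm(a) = 1.09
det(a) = 0.02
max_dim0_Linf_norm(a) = 0.91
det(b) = -0.00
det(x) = -0.27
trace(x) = 0.08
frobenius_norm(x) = 1.77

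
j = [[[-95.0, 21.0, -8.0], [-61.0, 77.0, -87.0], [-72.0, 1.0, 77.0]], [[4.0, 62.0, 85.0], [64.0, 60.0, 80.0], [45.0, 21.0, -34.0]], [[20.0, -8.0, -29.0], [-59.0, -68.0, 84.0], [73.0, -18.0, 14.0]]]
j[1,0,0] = 4.0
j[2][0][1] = -8.0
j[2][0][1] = -8.0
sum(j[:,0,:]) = 52.0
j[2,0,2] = -29.0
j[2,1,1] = -68.0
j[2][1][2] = 84.0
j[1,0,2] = 85.0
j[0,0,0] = -95.0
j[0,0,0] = -95.0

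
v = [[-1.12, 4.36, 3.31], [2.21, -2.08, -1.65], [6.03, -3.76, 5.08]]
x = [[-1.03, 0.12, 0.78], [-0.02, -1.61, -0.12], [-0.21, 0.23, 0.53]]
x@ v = [[6.12, -7.67, 0.36], [-4.26, 3.71, 1.98], [3.94, -3.39, 1.62]]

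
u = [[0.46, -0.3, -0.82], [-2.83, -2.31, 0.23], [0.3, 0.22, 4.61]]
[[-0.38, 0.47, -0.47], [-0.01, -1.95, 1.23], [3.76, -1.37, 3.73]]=u @[[0.37,0.53,0.09], [-0.37,0.16,-0.56], [0.81,-0.34,0.83]]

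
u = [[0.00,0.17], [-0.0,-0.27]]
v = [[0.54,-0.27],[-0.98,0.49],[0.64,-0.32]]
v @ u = [[0.0, 0.16], [0.0, -0.3], [0.00, 0.2]]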